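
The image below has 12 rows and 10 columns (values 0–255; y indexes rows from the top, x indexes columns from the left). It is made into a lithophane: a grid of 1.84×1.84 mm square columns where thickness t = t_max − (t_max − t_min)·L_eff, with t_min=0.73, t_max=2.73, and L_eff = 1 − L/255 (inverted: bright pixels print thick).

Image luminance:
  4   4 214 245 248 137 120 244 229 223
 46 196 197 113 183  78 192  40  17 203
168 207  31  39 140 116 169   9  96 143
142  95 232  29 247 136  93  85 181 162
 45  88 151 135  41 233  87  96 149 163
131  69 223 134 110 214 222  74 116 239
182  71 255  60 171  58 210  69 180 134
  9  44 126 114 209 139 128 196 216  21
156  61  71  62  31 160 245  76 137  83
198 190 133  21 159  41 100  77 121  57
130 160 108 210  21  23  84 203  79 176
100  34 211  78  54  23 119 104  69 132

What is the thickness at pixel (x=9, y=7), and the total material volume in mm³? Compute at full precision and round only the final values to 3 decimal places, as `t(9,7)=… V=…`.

t(9,7)=0.895 V=696.531

span = t_max - t_min = 2.73 - 0.73 = 2.000
L(9,7) = 21, L_eff = 1 - 21/255 = 0.917647 (inverted)
t(9,7) = 2.73 - 2.000·0.917647 = 0.895
Σt over all 12·10 pixels = 3086/15 ≈ 205.7333333
V = pitch²·Σt = 1.84²·3086/15 = 696.531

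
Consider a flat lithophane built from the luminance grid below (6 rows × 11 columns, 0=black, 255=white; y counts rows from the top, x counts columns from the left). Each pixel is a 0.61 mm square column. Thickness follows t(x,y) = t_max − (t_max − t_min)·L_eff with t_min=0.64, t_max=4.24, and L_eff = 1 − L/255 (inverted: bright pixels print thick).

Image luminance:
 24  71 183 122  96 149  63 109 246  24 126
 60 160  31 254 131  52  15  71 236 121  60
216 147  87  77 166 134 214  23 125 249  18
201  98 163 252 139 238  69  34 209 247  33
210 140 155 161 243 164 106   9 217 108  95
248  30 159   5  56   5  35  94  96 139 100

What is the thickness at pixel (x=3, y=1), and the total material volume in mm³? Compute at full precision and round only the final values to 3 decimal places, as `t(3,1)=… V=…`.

span = t_max - t_min = 4.24 - 0.64 = 3.600
L(3,1) = 254, L_eff = 1 - 254/255 = 0.003922 (inverted)
t(3,1) = 4.24 - 3.600·0.003922 = 4.226
Σt over all 6·11 pixels = 13332/85 ≈ 156.8470588
V = pitch²·Σt = 0.61²·13332/85 = 58.363

t(3,1)=4.226 V=58.363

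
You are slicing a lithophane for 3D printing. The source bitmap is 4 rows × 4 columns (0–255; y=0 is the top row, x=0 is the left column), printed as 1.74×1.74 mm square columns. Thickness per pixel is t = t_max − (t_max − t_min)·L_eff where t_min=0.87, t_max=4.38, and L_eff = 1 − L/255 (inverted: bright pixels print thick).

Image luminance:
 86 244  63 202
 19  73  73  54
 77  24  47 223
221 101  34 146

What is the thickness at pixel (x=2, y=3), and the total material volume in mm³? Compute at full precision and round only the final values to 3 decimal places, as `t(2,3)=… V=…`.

span = t_max - t_min = 4.38 - 0.87 = 3.510
L(2,3) = 34, L_eff = 1 - 34/255 = 0.866667 (inverted)
t(2,3) = 4.38 - 3.510·0.866667 = 1.338
Σt over all 4·4 pixels = 315699/8500 ≈ 37.1410588
V = pitch²·Σt = 1.74²·315699/8500 = 112.448

t(2,3)=1.338 V=112.448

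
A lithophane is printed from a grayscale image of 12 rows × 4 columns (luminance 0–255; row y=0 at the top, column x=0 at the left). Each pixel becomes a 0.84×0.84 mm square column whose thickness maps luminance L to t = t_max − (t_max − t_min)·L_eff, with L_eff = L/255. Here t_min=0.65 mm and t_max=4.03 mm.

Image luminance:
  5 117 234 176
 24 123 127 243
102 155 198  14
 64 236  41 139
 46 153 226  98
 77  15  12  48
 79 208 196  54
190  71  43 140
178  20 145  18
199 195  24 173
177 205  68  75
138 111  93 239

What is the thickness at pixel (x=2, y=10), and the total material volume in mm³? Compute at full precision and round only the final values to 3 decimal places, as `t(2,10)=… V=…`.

span = t_max - t_min = 4.03 - 0.65 = 3.380
L(2,10) = 68, L_eff = 68/255 = 0.266667
t(2,10) = 4.03 - 3.380·0.266667 = 3.129
Σt over all 12·4 pixels = 117.728
V = pitch²·Σt = 0.84²·117.728 = 83.069

t(2,10)=3.129 V=83.069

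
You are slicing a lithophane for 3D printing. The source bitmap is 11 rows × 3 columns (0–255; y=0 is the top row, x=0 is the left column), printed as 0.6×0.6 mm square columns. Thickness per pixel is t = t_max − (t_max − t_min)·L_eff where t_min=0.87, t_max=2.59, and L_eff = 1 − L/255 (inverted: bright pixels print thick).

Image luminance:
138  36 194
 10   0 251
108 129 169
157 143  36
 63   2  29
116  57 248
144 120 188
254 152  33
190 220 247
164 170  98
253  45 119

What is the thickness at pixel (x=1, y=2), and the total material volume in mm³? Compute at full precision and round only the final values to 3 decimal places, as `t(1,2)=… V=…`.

span = t_max - t_min = 2.59 - 0.87 = 1.720
L(1,2) = 129, L_eff = 1 - 129/255 = 0.494118 (inverted)
t(1,2) = 2.59 - 1.720·0.494118 = 1.740
Σt over all 11·3 pixels = 1468781/25500 ≈ 57.5992549
V = pitch²·Σt = 0.6²·1468781/25500 = 20.736

t(1,2)=1.740 V=20.736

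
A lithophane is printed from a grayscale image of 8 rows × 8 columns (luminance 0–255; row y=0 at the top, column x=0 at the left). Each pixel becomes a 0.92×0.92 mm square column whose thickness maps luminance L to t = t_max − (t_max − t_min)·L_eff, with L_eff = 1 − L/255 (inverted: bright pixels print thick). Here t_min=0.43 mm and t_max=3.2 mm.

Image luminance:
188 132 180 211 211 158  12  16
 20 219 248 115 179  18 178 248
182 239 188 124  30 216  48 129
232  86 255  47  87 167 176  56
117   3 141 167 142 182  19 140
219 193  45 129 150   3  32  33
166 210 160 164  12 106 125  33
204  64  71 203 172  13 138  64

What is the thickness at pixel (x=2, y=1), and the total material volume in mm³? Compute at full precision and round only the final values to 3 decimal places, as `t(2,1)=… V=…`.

t(2,1)=3.124 V=98.824

span = t_max - t_min = 3.2 - 0.43 = 2.770
L(2,1) = 248, L_eff = 1 - 248/255 = 0.027451 (inverted)
t(2,1) = 3.2 - 2.770·0.027451 = 3.124
Σt over all 8·8 pixels = 595463/5100 ≈ 116.7574510
V = pitch²·Σt = 0.92²·595463/5100 = 98.824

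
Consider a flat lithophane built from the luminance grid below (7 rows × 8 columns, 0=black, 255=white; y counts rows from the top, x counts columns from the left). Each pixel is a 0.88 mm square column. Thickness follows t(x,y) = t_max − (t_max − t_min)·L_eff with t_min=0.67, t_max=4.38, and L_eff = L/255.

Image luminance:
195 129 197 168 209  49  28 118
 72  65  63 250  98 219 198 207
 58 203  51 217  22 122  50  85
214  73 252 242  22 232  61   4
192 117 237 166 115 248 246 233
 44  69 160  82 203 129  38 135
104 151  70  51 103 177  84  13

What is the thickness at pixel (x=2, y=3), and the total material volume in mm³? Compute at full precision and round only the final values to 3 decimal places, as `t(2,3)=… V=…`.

t(2,3)=0.714 V=107.247

span = t_max - t_min = 4.38 - 0.67 = 3.710
L(2,3) = 252, L_eff = 252/255 = 0.988235
t(2,3) = 4.38 - 3.710·0.988235 = 0.714
Σt over all 7·8 pixels = 7063/51 ≈ 138.4901961
V = pitch²·Σt = 0.88²·7063/51 = 107.247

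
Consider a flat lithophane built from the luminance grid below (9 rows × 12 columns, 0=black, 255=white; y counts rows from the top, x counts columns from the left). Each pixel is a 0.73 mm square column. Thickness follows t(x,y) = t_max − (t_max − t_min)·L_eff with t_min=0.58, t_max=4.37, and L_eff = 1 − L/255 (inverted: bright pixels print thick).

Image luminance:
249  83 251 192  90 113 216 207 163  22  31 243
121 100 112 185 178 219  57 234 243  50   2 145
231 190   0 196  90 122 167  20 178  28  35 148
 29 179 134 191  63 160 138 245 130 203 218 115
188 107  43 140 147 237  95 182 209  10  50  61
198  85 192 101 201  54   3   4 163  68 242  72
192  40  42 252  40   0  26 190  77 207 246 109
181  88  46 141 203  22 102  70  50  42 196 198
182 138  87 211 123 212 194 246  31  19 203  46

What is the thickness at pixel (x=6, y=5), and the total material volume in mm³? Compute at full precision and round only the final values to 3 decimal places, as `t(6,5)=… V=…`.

span = t_max - t_min = 4.37 - 0.58 = 3.790
L(6,5) = 3, L_eff = 1 - 3/255 = 0.988235 (inverted)
t(6,5) = 4.37 - 3.790·0.988235 = 0.625
Σt over all 9·12 pixels = 69109/255 ≈ 271.0156863
V = pitch²·Σt = 0.73²·69109/255 = 144.424

t(6,5)=0.625 V=144.424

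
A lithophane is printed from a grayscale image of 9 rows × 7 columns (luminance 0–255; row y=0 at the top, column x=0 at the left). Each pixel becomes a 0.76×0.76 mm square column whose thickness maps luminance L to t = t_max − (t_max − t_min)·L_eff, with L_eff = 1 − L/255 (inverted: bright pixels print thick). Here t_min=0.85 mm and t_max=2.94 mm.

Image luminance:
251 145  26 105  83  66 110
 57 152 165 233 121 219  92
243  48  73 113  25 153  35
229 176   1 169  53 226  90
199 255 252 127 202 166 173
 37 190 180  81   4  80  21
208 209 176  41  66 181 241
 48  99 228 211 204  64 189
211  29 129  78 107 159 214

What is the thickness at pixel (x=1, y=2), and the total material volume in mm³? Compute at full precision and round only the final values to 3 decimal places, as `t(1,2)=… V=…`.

t(1,2)=1.243 V=71.255

span = t_max - t_min = 2.94 - 0.85 = 2.090
L(1,2) = 48, L_eff = 1 - 48/255 = 0.811765 (inverted)
t(1,2) = 2.94 - 2.090·0.811765 = 1.243
Σt over all 9·7 pixels = 3145787/25500 ≈ 123.3641961
V = pitch²·Σt = 0.76²·3145787/25500 = 71.255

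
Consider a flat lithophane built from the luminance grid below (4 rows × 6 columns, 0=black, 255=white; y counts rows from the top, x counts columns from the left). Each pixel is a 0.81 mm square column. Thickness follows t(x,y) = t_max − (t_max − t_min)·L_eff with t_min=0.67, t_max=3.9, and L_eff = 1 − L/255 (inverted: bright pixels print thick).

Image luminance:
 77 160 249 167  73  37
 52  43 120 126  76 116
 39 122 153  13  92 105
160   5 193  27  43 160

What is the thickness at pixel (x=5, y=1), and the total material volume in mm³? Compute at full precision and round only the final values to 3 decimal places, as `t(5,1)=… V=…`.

t(5,1)=2.139 V=30.562

span = t_max - t_min = 3.9 - 0.67 = 3.230
L(5,1) = 116, L_eff = 1 - 116/255 = 0.545098 (inverted)
t(5,1) = 3.9 - 3.230·0.545098 = 2.139
Σt over all 4·6 pixels = 17468/375 ≈ 46.5813333
V = pitch²·Σt = 0.81²·17468/375 = 30.562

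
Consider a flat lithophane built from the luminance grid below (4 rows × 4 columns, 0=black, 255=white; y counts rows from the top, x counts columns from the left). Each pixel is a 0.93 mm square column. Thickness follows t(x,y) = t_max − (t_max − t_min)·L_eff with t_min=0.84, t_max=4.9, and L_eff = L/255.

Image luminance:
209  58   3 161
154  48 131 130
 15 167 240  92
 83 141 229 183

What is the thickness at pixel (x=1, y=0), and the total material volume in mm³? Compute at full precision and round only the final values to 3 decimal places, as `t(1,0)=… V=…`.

t(1,0)=3.977 V=39.661

span = t_max - t_min = 4.9 - 0.84 = 4.060
L(1,0) = 58, L_eff = 58/255 = 0.227451
t(1,0) = 4.9 - 4.060·0.227451 = 3.977
Σt over all 4·4 pixels = 292334/6375 ≈ 45.8563137
V = pitch²·Σt = 0.93²·292334/6375 = 39.661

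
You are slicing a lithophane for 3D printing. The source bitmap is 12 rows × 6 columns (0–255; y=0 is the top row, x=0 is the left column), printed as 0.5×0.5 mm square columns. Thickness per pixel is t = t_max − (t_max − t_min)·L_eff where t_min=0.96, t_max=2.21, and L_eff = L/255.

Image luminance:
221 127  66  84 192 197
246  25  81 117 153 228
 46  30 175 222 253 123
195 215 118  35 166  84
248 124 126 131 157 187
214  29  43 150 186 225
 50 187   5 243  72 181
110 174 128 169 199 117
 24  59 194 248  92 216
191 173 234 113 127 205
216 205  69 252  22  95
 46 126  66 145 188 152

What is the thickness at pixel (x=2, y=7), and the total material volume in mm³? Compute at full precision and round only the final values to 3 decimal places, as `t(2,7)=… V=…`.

span = t_max - t_min = 2.21 - 0.96 = 1.250
L(2,7) = 128, L_eff = 128/255 = 0.501961
t(2,7) = 2.21 - 1.250·0.501961 = 1.583
Σt over all 12·6 pixels = 138428/1275 ≈ 108.5709804
V = pitch²·Σt = 0.5²·138428/1275 = 27.143

t(2,7)=1.583 V=27.143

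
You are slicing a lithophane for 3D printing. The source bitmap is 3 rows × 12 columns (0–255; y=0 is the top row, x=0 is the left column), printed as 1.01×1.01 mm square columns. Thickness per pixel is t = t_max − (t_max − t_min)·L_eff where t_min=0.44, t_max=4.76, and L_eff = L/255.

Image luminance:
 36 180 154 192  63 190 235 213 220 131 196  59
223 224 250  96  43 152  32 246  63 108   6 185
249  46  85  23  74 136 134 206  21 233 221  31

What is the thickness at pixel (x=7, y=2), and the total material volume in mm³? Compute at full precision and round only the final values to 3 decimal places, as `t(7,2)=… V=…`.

span = t_max - t_min = 4.76 - 0.44 = 4.320
L(7,2) = 206, L_eff = 206/255 = 0.807843
t(7,2) = 4.76 - 4.320·0.807843 = 1.270
Σt over all 3·12 pixels = 185724/2125 ≈ 87.3995294
V = pitch²·Σt = 1.01²·185724/2125 = 89.156

t(7,2)=1.270 V=89.156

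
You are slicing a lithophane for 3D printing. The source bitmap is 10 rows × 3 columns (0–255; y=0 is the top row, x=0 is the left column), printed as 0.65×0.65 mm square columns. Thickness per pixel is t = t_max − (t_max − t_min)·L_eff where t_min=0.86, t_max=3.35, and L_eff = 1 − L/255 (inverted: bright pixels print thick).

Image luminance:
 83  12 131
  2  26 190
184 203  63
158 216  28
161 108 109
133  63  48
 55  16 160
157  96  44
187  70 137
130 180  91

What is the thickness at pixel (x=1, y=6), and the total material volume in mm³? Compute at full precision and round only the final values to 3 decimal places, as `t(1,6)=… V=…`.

span = t_max - t_min = 3.35 - 0.86 = 2.490
L(1,6) = 16, L_eff = 1 - 16/255 = 0.937255 (inverted)
t(1,6) = 3.35 - 2.490·0.937255 = 1.016
Σt over all 10·3 pixels = 488303/8500 ≈ 57.4474118
V = pitch²·Σt = 0.65²·488303/8500 = 24.272

t(1,6)=1.016 V=24.272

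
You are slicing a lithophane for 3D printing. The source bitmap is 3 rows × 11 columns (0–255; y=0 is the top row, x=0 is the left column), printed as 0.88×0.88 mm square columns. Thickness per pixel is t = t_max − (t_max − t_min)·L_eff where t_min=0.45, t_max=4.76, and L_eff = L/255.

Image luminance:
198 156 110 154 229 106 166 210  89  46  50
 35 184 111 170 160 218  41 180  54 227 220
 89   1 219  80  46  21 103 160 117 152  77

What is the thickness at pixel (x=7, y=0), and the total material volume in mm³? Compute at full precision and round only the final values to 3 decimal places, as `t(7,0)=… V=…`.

span = t_max - t_min = 4.76 - 0.45 = 4.310
L(7,0) = 210, L_eff = 210/255 = 0.823529
t(7,0) = 4.76 - 4.310·0.823529 = 1.211
Σt over all 3·11 pixels = 734797/8500 ≈ 86.4467059
V = pitch²·Σt = 0.88²·734797/8500 = 66.944

t(7,0)=1.211 V=66.944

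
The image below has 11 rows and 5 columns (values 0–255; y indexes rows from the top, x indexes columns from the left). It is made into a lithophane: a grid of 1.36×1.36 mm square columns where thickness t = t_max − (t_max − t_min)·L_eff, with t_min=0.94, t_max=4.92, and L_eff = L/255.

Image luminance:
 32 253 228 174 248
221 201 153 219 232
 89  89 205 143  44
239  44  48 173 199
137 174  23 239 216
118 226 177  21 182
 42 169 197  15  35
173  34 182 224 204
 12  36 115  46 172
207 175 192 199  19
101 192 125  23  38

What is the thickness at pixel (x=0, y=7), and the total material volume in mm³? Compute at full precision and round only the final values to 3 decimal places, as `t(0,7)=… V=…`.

span = t_max - t_min = 4.92 - 0.94 = 3.980
L(0,7) = 173, L_eff = 173/255 = 0.678431
t(0,7) = 4.92 - 3.980·0.678431 = 2.220
Σt over all 11·5 pixels = 320504/2125 ≈ 150.8254118
V = pitch²·Σt = 1.36²·320504/2125 = 278.967

t(0,7)=2.220 V=278.967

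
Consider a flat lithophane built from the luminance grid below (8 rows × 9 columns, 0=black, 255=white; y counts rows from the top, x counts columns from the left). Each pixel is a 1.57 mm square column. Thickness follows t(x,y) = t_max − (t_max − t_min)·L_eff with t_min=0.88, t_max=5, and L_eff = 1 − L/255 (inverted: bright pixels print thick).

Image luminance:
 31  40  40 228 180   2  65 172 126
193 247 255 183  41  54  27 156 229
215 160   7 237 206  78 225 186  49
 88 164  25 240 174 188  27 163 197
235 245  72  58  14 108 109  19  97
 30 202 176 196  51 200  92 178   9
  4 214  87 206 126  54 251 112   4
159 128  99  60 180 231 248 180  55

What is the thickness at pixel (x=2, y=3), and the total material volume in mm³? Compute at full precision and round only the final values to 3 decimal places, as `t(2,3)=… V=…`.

t(2,3)=1.284 V=530.014

span = t_max - t_min = 5 - 0.88 = 4.120
L(2,3) = 25, L_eff = 1 - 25/255 = 0.901961 (inverted)
t(2,3) = 5 - 4.120·0.901961 = 1.284
Σt over all 8·9 pixels = 456927/2125 ≈ 215.0244706
V = pitch²·Σt = 1.57²·456927/2125 = 530.014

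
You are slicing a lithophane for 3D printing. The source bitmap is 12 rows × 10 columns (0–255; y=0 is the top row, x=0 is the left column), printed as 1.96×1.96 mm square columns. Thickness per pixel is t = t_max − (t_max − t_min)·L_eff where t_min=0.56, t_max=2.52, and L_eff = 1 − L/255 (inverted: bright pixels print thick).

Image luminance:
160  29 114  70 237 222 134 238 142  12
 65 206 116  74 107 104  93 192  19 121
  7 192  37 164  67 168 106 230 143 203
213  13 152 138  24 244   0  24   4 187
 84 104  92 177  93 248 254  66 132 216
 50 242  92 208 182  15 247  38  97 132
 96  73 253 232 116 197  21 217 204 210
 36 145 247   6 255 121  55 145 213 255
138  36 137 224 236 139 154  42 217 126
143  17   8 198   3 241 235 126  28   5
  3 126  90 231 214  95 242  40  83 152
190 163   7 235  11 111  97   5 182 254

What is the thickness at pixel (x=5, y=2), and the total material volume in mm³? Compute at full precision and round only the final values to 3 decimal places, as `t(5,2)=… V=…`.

t(5,2)=1.851 V=719.406

span = t_max - t_min = 2.52 - 0.56 = 1.960
L(5,2) = 168, L_eff = 1 - 168/255 = 0.341176 (inverted)
t(5,2) = 2.52 - 1.960·0.341176 = 1.851
Σt over all 12·10 pixels = 397943/2125 ≈ 187.2672941
V = pitch²·Σt = 1.96²·397943/2125 = 719.406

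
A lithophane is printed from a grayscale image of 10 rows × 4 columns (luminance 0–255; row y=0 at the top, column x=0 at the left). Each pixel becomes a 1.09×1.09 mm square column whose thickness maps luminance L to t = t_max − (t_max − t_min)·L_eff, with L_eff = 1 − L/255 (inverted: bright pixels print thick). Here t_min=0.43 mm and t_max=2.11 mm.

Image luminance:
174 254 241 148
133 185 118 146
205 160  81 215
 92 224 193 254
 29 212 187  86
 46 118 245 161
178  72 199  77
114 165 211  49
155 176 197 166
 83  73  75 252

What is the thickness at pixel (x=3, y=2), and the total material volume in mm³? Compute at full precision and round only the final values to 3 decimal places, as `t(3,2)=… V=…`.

span = t_max - t_min = 2.11 - 0.43 = 1.680
L(3,2) = 215, L_eff = 1 - 215/255 = 0.156863 (inverted)
t(3,2) = 2.11 - 1.680·0.156863 = 1.846
Σt over all 10·4 pixels = 122636/2125 ≈ 57.7110588
V = pitch²·Σt = 1.09²·122636/2125 = 68.567

t(3,2)=1.846 V=68.567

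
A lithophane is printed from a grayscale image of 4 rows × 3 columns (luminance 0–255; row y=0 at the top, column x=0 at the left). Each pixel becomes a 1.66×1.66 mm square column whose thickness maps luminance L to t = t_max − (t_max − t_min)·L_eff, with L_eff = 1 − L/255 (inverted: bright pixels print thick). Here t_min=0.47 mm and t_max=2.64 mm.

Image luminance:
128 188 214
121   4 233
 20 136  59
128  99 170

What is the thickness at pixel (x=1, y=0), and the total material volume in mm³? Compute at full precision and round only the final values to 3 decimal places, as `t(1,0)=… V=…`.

t(1,0)=2.070 V=50.716

span = t_max - t_min = 2.64 - 0.47 = 2.170
L(1,0) = 188, L_eff = 1 - 188/255 = 0.262745 (inverted)
t(1,0) = 2.64 - 2.170·0.262745 = 2.070
Σt over all 4·3 pixels = 7822/425 ≈ 18.4047059
V = pitch²·Σt = 1.66²·7822/425 = 50.716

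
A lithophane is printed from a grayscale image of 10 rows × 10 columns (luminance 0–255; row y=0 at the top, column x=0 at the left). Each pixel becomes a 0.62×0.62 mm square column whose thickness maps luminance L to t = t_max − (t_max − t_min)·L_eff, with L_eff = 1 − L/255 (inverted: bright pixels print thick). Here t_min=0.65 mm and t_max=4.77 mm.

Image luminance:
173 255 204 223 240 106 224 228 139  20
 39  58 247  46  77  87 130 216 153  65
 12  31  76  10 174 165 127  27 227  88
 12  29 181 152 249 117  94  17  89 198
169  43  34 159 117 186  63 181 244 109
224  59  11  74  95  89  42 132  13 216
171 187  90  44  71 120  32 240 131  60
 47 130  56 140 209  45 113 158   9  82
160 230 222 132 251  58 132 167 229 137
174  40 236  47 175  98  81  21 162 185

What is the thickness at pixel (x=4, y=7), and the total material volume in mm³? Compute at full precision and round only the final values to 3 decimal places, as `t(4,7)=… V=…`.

span = t_max - t_min = 4.77 - 0.65 = 4.120
L(4,7) = 209, L_eff = 1 - 209/255 = 0.180392 (inverted)
t(4,7) = 4.77 - 4.120·0.180392 = 4.027
Σt over all 10·10 pixels = 1685086/6375 ≈ 264.3272157
V = pitch²·Σt = 0.62²·1685086/6375 = 101.607

t(4,7)=4.027 V=101.607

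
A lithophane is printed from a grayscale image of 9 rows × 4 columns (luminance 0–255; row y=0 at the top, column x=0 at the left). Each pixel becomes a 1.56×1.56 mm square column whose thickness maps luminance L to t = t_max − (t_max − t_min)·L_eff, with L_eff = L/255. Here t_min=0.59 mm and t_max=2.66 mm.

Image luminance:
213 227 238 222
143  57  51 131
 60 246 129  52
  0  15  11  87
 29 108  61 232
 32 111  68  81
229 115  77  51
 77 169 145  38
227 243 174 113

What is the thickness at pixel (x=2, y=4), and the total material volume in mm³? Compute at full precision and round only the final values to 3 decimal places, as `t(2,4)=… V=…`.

t(2,4)=2.165 V=148.845

span = t_max - t_min = 2.66 - 0.59 = 2.070
L(2,4) = 61, L_eff = 61/255 = 0.239216
t(2,4) = 2.66 - 2.070·0.239216 = 2.165
Σt over all 9·4 pixels = 259941/4250 ≈ 61.1625882
V = pitch²·Σt = 1.56²·259941/4250 = 148.845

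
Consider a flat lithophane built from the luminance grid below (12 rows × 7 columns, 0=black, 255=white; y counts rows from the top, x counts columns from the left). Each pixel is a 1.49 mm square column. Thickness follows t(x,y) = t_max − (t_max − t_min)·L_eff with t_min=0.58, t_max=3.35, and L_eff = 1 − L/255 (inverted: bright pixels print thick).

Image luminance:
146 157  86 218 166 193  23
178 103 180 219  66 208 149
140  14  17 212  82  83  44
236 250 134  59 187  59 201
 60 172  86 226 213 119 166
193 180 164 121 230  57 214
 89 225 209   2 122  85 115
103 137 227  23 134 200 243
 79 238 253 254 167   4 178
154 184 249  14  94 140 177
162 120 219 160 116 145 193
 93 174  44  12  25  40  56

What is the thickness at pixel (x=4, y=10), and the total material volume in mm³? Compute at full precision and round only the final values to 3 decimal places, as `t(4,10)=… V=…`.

t(4,10)=1.840 V=389.577

span = t_max - t_min = 3.35 - 0.58 = 2.770
L(4,10) = 116, L_eff = 1 - 116/255 = 0.545098 (inverted)
t(4,10) = 3.35 - 2.770·0.545098 = 1.840
Σt over all 12·7 pixels = 4474673/25500 ≈ 175.4773725
V = pitch²·Σt = 1.49²·4474673/25500 = 389.577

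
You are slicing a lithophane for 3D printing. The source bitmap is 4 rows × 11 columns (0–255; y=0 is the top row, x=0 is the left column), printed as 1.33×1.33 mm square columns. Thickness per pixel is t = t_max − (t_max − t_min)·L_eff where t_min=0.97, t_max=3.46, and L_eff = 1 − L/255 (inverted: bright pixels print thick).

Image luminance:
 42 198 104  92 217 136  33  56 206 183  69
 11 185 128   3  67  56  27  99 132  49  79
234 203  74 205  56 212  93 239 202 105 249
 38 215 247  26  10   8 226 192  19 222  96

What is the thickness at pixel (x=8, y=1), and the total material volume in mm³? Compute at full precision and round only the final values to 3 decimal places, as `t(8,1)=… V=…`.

span = t_max - t_min = 3.46 - 0.97 = 2.490
L(8,1) = 132, L_eff = 1 - 132/255 = 0.482353 (inverted)
t(8,1) = 3.46 - 2.490·0.482353 = 2.259
Σt over all 4·11 pixels = 806249/8500 ≈ 94.8528235
V = pitch²·Σt = 1.33²·806249/8500 = 167.785

t(8,1)=2.259 V=167.785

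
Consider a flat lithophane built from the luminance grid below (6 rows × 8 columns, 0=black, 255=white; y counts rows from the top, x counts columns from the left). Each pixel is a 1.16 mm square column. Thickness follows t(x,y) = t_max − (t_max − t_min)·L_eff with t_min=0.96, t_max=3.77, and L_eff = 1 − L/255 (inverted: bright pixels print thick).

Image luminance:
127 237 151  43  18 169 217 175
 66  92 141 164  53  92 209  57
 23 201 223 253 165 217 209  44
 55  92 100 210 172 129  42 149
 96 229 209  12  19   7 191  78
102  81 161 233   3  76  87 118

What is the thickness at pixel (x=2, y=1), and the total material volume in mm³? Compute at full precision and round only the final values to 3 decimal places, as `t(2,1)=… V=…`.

span = t_max - t_min = 3.77 - 0.96 = 2.810
L(2,1) = 141, L_eff = 1 - 141/255 = 0.447059 (inverted)
t(2,1) = 3.77 - 2.810·0.447059 = 2.514
Σt over all 6·8 pixels = 953399/8500 ≈ 112.1645882
V = pitch²·Σt = 1.16²·953399/8500 = 150.929

t(2,1)=2.514 V=150.929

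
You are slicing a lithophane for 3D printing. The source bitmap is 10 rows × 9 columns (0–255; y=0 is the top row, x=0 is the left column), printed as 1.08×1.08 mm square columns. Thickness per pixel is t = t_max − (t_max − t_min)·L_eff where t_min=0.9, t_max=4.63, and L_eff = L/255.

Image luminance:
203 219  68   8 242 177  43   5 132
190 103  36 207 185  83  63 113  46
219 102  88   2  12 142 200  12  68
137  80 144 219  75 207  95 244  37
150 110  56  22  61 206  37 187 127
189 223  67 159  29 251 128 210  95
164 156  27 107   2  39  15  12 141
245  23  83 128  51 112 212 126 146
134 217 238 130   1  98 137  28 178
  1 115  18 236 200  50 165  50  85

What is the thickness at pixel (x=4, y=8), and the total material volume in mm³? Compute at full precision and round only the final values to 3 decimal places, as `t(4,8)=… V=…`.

span = t_max - t_min = 4.63 - 0.9 = 3.730
L(4,8) = 1, L_eff = 1/255 = 0.003922
t(4,8) = 4.63 - 3.730·0.003922 = 4.615
Σt over all 10·9 pixels = 2250997/8500 ≈ 264.8231765
V = pitch²·Σt = 1.08²·2250997/8500 = 308.890

t(4,8)=4.615 V=308.890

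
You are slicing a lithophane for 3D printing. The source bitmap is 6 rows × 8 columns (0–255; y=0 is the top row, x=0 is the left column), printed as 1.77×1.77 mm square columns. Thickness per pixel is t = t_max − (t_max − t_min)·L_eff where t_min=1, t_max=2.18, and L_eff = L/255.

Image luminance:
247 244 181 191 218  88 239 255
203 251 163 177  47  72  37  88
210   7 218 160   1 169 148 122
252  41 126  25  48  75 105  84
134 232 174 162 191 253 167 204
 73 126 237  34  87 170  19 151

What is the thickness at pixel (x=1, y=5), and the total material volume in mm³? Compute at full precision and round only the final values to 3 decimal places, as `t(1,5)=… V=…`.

t(1,5)=1.597 V=227.708

span = t_max - t_min = 2.18 - 1 = 1.180
L(1,5) = 126, L_eff = 126/255 = 0.494118
t(1,5) = 2.18 - 1.180·0.494118 = 1.597
Σt over all 6·8 pixels = 154451/2125 ≈ 72.6828235
V = pitch²·Σt = 1.77²·154451/2125 = 227.708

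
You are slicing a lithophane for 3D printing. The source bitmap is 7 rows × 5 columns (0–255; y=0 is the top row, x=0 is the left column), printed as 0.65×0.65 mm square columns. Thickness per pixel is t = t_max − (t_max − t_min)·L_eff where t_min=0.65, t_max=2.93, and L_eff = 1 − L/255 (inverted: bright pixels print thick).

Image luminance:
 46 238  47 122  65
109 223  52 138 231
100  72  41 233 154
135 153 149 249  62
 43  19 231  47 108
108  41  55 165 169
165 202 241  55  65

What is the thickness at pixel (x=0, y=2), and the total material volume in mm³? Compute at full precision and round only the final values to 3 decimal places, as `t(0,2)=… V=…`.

t(0,2)=1.544 V=25.980

span = t_max - t_min = 2.93 - 0.65 = 2.280
L(0,2) = 100, L_eff = 1 - 100/255 = 0.607843 (inverted)
t(0,2) = 2.93 - 2.280·0.607843 = 1.544
Σt over all 7·5 pixels = 522683/8500 ≈ 61.4921176
V = pitch²·Σt = 0.65²·522683/8500 = 25.980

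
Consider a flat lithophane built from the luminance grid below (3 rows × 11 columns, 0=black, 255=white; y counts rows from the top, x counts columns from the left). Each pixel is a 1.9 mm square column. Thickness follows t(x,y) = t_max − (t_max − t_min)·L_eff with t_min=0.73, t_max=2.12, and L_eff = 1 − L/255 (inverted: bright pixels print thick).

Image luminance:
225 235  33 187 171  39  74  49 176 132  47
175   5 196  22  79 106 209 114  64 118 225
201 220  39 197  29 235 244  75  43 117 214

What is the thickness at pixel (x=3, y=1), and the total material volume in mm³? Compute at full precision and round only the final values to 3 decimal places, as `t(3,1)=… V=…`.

t(3,1)=0.850 V=171.482

span = t_max - t_min = 2.12 - 0.73 = 1.390
L(3,1) = 22, L_eff = 1 - 22/255 = 0.913725 (inverted)
t(3,1) = 2.12 - 1.390·0.913725 = 0.850
Σt over all 3·11 pixels = 12113/255 ≈ 47.5019608
V = pitch²·Σt = 1.9²·12113/255 = 171.482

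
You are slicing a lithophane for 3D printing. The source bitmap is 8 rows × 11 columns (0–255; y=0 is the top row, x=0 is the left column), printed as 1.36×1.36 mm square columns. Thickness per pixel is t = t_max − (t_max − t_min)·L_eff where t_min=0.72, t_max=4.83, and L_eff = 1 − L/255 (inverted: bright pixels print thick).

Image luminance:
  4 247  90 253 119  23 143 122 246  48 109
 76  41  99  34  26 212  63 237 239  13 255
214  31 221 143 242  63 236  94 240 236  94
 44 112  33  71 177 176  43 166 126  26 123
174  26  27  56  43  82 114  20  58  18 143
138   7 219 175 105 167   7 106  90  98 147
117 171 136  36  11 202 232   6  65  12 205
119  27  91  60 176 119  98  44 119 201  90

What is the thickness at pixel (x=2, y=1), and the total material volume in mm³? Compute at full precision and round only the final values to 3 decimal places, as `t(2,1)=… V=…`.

t(2,1)=2.316 V=414.319

span = t_max - t_min = 4.83 - 0.72 = 4.110
L(2,1) = 99, L_eff = 1 - 99/255 = 0.611765 (inverted)
t(2,1) = 4.83 - 4.110·0.611765 = 2.316
Σt over all 8·11 pixels = 1904039/8500 ≈ 224.0045882
V = pitch²·Σt = 1.36²·1904039/8500 = 414.319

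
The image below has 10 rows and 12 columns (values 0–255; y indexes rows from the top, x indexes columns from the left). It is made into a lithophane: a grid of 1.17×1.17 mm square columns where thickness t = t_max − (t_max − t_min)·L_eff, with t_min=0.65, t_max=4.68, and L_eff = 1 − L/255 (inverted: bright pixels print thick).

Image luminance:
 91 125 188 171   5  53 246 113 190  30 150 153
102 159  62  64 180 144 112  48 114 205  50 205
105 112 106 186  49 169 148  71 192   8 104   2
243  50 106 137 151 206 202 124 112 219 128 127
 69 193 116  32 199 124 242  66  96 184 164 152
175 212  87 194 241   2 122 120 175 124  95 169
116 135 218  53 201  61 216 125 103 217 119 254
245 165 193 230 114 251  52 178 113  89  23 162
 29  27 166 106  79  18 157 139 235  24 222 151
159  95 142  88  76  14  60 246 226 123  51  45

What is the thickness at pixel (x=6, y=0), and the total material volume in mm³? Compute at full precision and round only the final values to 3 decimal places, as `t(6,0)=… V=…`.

span = t_max - t_min = 4.68 - 0.65 = 4.030
L(6,0) = 246, L_eff = 1 - 246/255 = 0.035294 (inverted)
t(6,0) = 4.68 - 4.030·0.035294 = 4.538
Σt over all 10·12 pixels = 2769481/8500 ≈ 325.8212941
V = pitch²·Σt = 1.17²·2769481/8500 = 446.017

t(6,0)=4.538 V=446.017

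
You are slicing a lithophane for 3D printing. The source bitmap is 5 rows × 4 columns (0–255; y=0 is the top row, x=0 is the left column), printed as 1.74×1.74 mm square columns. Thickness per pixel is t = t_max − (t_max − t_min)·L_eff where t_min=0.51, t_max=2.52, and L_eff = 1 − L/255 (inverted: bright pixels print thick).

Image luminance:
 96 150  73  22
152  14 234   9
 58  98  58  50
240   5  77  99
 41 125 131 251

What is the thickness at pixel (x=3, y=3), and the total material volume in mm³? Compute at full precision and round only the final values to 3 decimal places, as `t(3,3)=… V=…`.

span = t_max - t_min = 2.52 - 0.51 = 2.010
L(3,3) = 99, L_eff = 1 - 99/255 = 0.611765 (inverted)
t(3,3) = 2.52 - 2.010·0.611765 = 1.290
Σt over all 5·4 pixels = 219561/8500 ≈ 25.8307059
V = pitch²·Σt = 1.74²·219561/8500 = 78.205

t(3,3)=1.290 V=78.205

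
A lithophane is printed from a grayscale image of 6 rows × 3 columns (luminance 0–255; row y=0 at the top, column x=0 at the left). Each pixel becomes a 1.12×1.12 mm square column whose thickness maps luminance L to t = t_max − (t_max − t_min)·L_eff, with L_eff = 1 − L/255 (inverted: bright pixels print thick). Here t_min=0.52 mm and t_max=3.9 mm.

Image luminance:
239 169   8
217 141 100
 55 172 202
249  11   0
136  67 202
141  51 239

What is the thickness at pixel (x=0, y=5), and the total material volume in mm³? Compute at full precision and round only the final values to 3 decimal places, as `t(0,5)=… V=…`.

span = t_max - t_min = 3.9 - 0.52 = 3.380
L(0,5) = 141, L_eff = 1 - 141/255 = 0.447059 (inverted)
t(0,5) = 3.9 - 3.380·0.447059 = 2.389
Σt over all 6·3 pixels = 524771/12750 ≈ 41.1585098
V = pitch²·Σt = 1.12²·524771/12750 = 51.629

t(0,5)=2.389 V=51.629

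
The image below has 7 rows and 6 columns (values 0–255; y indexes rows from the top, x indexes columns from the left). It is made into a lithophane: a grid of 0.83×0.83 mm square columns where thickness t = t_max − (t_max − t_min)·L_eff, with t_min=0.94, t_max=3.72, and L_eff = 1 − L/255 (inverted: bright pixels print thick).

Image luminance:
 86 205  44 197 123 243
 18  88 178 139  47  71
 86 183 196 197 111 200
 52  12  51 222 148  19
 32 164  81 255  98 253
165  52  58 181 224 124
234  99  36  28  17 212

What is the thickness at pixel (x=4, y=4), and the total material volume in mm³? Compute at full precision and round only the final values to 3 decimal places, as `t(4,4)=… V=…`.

t(4,4)=2.008 V=66.469

span = t_max - t_min = 3.72 - 0.94 = 2.780
L(4,4) = 98, L_eff = 1 - 98/255 = 0.615686 (inverted)
t(4,4) = 3.72 - 2.780·0.615686 = 2.008
Σt over all 7·6 pixels = 410067/4250 ≈ 96.4863529
V = pitch²·Σt = 0.83²·410067/4250 = 66.469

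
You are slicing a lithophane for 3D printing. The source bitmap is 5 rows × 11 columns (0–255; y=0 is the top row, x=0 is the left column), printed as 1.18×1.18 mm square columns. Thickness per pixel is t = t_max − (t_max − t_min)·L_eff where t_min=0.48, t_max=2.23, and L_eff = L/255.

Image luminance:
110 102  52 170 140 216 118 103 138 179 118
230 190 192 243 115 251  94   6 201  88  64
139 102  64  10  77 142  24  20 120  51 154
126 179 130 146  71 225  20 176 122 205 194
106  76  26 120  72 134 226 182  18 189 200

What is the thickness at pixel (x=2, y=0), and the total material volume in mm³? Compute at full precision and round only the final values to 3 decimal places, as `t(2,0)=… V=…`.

t(2,0)=1.873 V=104.213

span = t_max - t_min = 2.23 - 0.48 = 1.750
L(2,0) = 52, L_eff = 52/255 = 0.203922
t(2,0) = 2.23 - 1.750·0.203922 = 1.873
Σt over all 5·11 pixels = 25447/340 ≈ 74.8441176
V = pitch²·Σt = 1.18²·25447/340 = 104.213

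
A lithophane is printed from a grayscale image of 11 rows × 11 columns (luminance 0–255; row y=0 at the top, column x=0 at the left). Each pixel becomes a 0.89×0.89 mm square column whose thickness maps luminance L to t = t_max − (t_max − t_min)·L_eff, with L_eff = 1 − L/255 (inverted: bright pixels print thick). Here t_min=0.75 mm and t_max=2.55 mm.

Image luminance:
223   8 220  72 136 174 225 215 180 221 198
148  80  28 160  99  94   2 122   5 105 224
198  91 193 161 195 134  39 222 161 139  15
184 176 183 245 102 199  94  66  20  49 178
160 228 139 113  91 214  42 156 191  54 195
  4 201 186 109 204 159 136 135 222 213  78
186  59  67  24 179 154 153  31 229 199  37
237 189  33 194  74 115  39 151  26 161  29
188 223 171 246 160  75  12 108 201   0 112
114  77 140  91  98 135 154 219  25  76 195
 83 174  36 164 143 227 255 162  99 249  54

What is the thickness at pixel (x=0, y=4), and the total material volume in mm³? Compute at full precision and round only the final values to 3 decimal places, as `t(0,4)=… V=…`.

t(0,4)=1.879 V=162.714

span = t_max - t_min = 2.55 - 0.75 = 1.800
L(0,4) = 160, L_eff = 1 - 160/255 = 0.372549 (inverted)
t(0,4) = 2.55 - 1.800·0.372549 = 1.879
Σt over all 11·11 pixels = 69843/340 ≈ 205.4205882
V = pitch²·Σt = 0.89²·69843/340 = 162.714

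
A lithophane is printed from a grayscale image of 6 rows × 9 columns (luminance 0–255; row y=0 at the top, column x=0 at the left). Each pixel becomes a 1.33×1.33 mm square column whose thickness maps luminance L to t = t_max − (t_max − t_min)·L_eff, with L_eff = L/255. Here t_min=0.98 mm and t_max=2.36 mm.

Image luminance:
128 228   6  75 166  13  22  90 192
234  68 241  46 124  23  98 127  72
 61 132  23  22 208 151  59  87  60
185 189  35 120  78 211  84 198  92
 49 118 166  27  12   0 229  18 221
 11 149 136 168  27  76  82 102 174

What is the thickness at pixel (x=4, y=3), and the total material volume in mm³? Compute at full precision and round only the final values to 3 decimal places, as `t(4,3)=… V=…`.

span = t_max - t_min = 2.36 - 0.98 = 1.380
L(4,3) = 78, L_eff = 78/255 = 0.305882
t(4,3) = 2.36 - 1.380·0.305882 = 1.938
Σt over all 6·9 pixels = 410221/4250 ≈ 96.5225882
V = pitch²·Σt = 1.33²·410221/4250 = 170.739

t(4,3)=1.938 V=170.739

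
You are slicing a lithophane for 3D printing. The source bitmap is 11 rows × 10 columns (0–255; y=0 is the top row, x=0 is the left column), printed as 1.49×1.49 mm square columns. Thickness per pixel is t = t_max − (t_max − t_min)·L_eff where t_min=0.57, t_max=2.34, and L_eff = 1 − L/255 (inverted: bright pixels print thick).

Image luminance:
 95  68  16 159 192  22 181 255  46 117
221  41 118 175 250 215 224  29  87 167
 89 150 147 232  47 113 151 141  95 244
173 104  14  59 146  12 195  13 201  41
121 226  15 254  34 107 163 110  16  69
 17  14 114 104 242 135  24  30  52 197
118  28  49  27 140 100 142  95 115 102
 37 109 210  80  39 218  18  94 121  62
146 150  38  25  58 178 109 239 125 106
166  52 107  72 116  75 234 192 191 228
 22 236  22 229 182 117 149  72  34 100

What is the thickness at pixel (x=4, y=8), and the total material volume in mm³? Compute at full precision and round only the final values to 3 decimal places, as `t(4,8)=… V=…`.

t(4,8)=0.973 V=335.879

span = t_max - t_min = 2.34 - 0.57 = 1.770
L(4,8) = 58, L_eff = 1 - 58/255 = 0.772549 (inverted)
t(4,8) = 2.34 - 1.770·0.772549 = 0.973
Σt over all 11·10 pixels = 1285967/8500 ≈ 151.2902353
V = pitch²·Σt = 1.49²·1285967/8500 = 335.879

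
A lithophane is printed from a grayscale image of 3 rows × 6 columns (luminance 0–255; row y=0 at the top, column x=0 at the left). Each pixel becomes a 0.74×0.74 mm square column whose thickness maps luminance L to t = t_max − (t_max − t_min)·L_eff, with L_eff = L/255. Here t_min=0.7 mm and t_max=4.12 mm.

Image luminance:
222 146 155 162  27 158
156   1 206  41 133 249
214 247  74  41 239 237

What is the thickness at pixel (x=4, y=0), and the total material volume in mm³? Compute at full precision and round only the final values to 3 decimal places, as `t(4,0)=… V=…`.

t(4,0)=3.758 V=20.722

span = t_max - t_min = 4.12 - 0.7 = 3.420
L(4,0) = 27, L_eff = 27/255 = 0.105882
t(4,0) = 4.12 - 3.420·0.105882 = 3.758
Σt over all 3·6 pixels = 80412/2125 ≈ 37.8409412
V = pitch²·Σt = 0.74²·80412/2125 = 20.722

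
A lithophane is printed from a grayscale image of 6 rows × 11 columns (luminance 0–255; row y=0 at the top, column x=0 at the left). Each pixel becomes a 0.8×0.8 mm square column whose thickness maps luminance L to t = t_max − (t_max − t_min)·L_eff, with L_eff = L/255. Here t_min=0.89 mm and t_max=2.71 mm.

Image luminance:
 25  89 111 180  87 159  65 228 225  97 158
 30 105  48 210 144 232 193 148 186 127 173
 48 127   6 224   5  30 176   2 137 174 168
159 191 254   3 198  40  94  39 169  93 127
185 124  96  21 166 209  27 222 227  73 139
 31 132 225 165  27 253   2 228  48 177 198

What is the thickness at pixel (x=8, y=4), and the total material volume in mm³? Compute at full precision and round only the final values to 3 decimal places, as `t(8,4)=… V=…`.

t(8,4)=1.090 V=75.831

span = t_max - t_min = 2.71 - 0.89 = 1.820
L(8,4) = 227, L_eff = 227/255 = 0.890196
t(8,4) = 2.71 - 1.820·0.890196 = 1.090
Σt over all 6·11 pixels = 755348/6375 ≈ 118.4859608
V = pitch²·Σt = 0.8²·755348/6375 = 75.831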